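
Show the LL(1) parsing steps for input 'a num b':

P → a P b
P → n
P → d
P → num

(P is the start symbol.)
Stack is shown with the top on the left.

Stack    Input      Action
--------------------------
P $      a num b $  output P → a P b
a P b $  a num b $  match 'a'
P b $    num b $    output P → num
num b $  num b $    match 'num'
b $      b $        match 'b'
$        $          accept

The string is accepted.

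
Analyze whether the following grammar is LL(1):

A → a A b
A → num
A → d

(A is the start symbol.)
A grammar is LL(1) if for each non-terminal N with multiple productions, the predict sets of those productions are pairwise disjoint, where PREDICT(N → α) = (FIRST(α) \ {ε}) ∪ (FOLLOW(N) if α ⇒* ε).

For A:
  PREDICT(A → a A b) = { 'a' }
  PREDICT(A → num) = { 'num' }
  PREDICT(A → d) = { 'd' }

All predict sets are disjoint. The grammar IS LL(1).

Answer: Yes, the grammar is LL(1).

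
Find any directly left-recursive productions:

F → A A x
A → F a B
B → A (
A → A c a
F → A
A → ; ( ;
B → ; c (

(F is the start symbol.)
Yes, A is left-recursive

F → A A x: starts with A
A → F a B: starts with F
B → A (: starts with A
A → A c a: LEFT RECURSIVE (starts with A)
F → A: starts with A
A → ; ( ;: starts with ';'
B → ; c (: starts with ';'

The grammar has direct left recursion on: A.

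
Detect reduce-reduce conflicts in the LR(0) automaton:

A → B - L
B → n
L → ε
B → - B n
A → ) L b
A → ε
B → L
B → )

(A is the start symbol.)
Yes — I0: [A → .] vs [L → .]; I1: [B → ) .] vs [L → .]

A reduce-reduce conflict occurs when an LR(0) state has two complete items [A → α .] and [B → β .] — both call for a reduction, and with no lookahead the parser cannot choose between them.

Augment with A' → A and build the canonical LR(0) collection (I0 = CLOSURE({[A' → . A]}), then GOTO on every symbol after a dot until no new states appear). It has 14 states:
  I0: { [A → . ) L b], [A → . B - L], [A → .], [A' → . A], [B → . )], [B → . - B n], [B → . L], [B → . n], [L → .] }  — shift, 2 reduces
  I1: { [A → ) . L b], [B → ) .], [L → .] }  — 2 reduces
  I2: { [B → - . B n], [B → . )], [B → . - B n], [B → . L], [B → . n], [L → .] }  — shift, reduce
  I3: { [A' → A .] }  — accept
  I4: { [A → B . - L] }  — shift
  I5: { [B → L .] }  — reduce
  I6: { [B → n .] }  — reduce
  I7: { [A → B - . L], [L → .] }  — reduce
  I8: { [A → B - L .] }  — reduce
  I9: { [B → ) .] }  — reduce
  I10: { [B → - B . n] }  — shift
  I11: { [B → - B n .] }  — reduce
  I12: { [A → ) L . b] }  — shift
  I13: { [A → ) L b .] }  — reduce

I0 contains complete items [A → .], [L → .] — reduce-reduce conflict.
I1 contains complete items [B → ) .], [L → .] — reduce-reduce conflict.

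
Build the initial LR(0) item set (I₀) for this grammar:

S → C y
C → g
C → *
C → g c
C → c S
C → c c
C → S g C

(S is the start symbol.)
First, augment the grammar with S' → S
I₀ = CLOSURE({ [S' → . S] }):
  [S' → . S] has the dot before S: add [S → . C y]
  [S → . C y] has the dot before C: add [C → . g], [C → . *], [C → . g c], [C → . c S], [C → . c c], [C → . S g C]
No further items can be added.

I₀ = { [C → . *], [C → . S g C], [C → . c S], [C → . c c], [C → . g c], [C → . g], [S → . C y], [S' → . S] }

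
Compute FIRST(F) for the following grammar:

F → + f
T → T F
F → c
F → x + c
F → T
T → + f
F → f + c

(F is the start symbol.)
FIRST sets of the other non-terminals involved (by the same procedure, iterated to a fixed point):
  FIRST(T) = { '+' }

From F → + f:
  - '+' is a terminal: add '+' and stop
From F → c:
  - c is a terminal: add 'c' and stop
From F → x + c:
  - x is a terminal: add 'x' and stop
From F → T:
  - T is a non-terminal: add FIRST(T) \ {ε} = { '+' }
    T is not nullable, so stop
From F → f + c:
  - f is a terminal: add 'f' and stop

Collecting: FIRST(F) = { '+', 'c', 'f', 'x' }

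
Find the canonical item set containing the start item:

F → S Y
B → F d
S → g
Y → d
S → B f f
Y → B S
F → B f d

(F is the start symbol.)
{ [B → . F d], [F → . B f d], [F → . S Y], [F' → . F], [S → . B f f], [S → . g] }

First, augment the grammar with F' → F
I₀ = CLOSURE({ [F' → . F] }):
  [F' → . F] has the dot before F: add [F → . S Y], [F → . B f d]
  [F → . S Y] has the dot before S: add [S → . g], [S → . B f f]
  [F → . B f d] has the dot before B: add [B → . F d]
No further items can be added.

I₀ = { [B → . F d], [F → . B f d], [F → . S Y], [F' → . F], [S → . B f f], [S → . g] }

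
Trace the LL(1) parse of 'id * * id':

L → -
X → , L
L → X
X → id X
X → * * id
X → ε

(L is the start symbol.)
Stack is shown with the top on the left.

Stack     Input        Action
-----------------------------
L $       id * * id $  output L → X
X $       id * * id $  output X → id X
id X $    id * * id $  match 'id'
X $       * * id $     output X → * * id
* * id $  * * id $     match '*'
* id $    * id $       match '*'
id $      id $         match 'id'
$         $            accept

The string is accepted.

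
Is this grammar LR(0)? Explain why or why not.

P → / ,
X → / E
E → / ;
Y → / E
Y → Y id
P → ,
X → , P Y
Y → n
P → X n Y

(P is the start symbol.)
Augment with P' → P and build the canonical LR(0) collection (I0 = CLOSURE({[P' → . P]}), then GOTO on every symbol after a dot until no new states appear). It has 17 states:
  I0: { [P → . ,], [P → . / ,], [P → . X n Y], [P' → . P], [X → . , P Y], [X → . / E] }  — shift
  I1: { [P → , .], [P → . ,], [P → . / ,], [P → . X n Y], [X → , . P Y], [X → . , P Y], [X → . / E] }  — shift, reduce
  I2: { [E → . / ;], [P → / . ,], [X → / . E] }  — shift
  I3: { [P' → P .] }  — accept
  I4: { [P → X . n Y] }  — shift
  I5: { [P → X n . Y], [Y → . / E], [Y → . Y id], [Y → . n] }  — shift
  I6: { [E → . / ;], [Y → / . E] }  — shift
  I7: { [P → X n Y .], [Y → Y . id] }  — shift, reduce
  I8: { [Y → n .] }  — reduce
  I9: { [Y → Y id .] }  — reduce
  I10: { [E → / . ;] }  — shift
  I11: { [Y → / E .] }  — reduce
  I12: { [E → / ; .] }  — reduce
  I13: { [P → / , .] }  — reduce
  I14: { [X → / E .] }  — reduce
  I15: { [X → , P . Y], [Y → . / E], [Y → . Y id], [Y → . n] }  — shift
  I16: { [X → , P Y .], [Y → Y . id] }  — shift, reduce

Conflict in state I1:
  Shift-reduce conflict between [P → , .] and [P → . ,]
So the grammar is NOT LR(0).

Answer: No. Shift-reduce conflict between [P → , .] and [P → . ,]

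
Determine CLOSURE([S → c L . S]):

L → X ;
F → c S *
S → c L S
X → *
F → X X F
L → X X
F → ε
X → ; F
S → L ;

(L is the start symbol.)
{ [L → . X ;], [L → . X X], [S → . L ;], [S → . c L S], [S → c L . S], [X → . *], [X → . ; F] }

Start with: [S → c L . S]
  [S → c L . S] has the dot before S: add [S → . c L S], [S → . L ;]
  [S → . L ;] has the dot before L: add [L → . X ;], [L → . X X]
  [L → . X ;] has the dot before X: add [X → . *], [X → . ; F]
No further items can be added.

CLOSURE = { [L → . X ;], [L → . X X], [S → . L ;], [S → . c L S], [S → c L . S], [X → . *], [X → . ; F] }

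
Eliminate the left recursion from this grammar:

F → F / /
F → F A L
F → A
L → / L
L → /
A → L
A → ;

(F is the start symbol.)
F → A F'
F' → / / F'
F' → A L F'
F' → ε
L → / L
L → /
A → L
A → ;

F is directly left-recursive. The standard transformation for
  A → A α₁ | ... | A α_m | β₁ | ... | β_n
is
  A  → β₁ A' | ... | β_n A'
  A' → α₁ A' | ... | α_m A' | ε

F → A becomes F → A F'
F → F / / becomes F' → / / F'
F → F A L becomes F' → A L F'
Add F' → ε

Productions for other non-terminals are unchanged:
  L → / L
  L → /
  A → L
  A → ;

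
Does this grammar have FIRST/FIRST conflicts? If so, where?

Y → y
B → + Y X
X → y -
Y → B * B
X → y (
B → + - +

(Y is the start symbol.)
A FIRST/FIRST conflict occurs when two productions N → α and N → β for the same non-terminal have FIRST(α) ∩ FIRST(β) ≠ ∅ (with ε ∈ FIRST of a nullable right-hand side, so two nullable alternatives also conflict).

FIRST sets of the non-terminals at (or reachable through a nullable prefix from) the front of some alternative:
  FIRST(B) = { '+' }

Productions for Y:
  Y → y: FIRST = { 'y' }
  Y → B * B: FIRST = { '+' }
Productions for B:
  B → + Y X: FIRST = { '+' }
  B → + - +: FIRST = { '+' }
Productions for X:
  X → y -: FIRST = { 'y' }
  X → y (: FIRST = { 'y' }

Conflict for B: B → + Y X and B → + - +
  Overlap: { '+' }
Conflict for X: X → y - and X → y (
  Overlap: { 'y' }

Answer: Yes. B → '+' Y X / B → '+' '-' '+' on { '+' }; X → y '-' / X → y '(' on { 'y' }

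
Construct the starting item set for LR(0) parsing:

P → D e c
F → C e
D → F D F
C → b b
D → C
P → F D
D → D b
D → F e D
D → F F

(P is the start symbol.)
{ [C → . b b], [D → . C], [D → . D b], [D → . F D F], [D → . F F], [D → . F e D], [F → . C e], [P → . D e c], [P → . F D], [P' → . P] }

First, augment the grammar with P' → P
I₀ = CLOSURE({ [P' → . P] }):
  [P' → . P] has the dot before P: add [P → . D e c], [P → . F D]
  [P → . D e c] has the dot before D: add [D → . F D F], [D → . C], [D → . D b], [D → . F e D], [D → . F F]
  [P → . F D] has the dot before F: add [F → . C e]
  [D → . C] has the dot before C: add [C → . b b]
No further items can be added.

I₀ = { [C → . b b], [D → . C], [D → . D b], [D → . F D F], [D → . F F], [D → . F e D], [F → . C e], [P → . D e c], [P → . F D], [P' → . P] }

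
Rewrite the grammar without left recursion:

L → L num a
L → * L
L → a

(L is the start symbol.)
L is directly left-recursive. The standard transformation for
  A → A α₁ | ... | A α_m | β₁ | ... | β_n
is
  A  → β₁ A' | ... | β_n A'
  A' → α₁ A' | ... | α_m A' | ε

L → * L becomes L → * L L'
L → a becomes L → a L'
L → L num a becomes L' → num a L'
Add L' → ε

Resulting grammar:
L → * L L'
L → a L'
L' → num a L'
L' → ε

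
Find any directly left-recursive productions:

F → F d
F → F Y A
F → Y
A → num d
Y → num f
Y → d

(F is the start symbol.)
F → F d: LEFT RECURSIVE (starts with F)
F → F Y A: LEFT RECURSIVE (starts with F)
F → Y: starts with Y
A → num d: starts with num
Y → num f: starts with num
Y → d: starts with d

The grammar has direct left recursion on: F.

Answer: Yes, F is left-recursive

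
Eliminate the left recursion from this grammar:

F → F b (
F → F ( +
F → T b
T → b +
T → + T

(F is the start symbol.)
F is directly left-recursive. The standard transformation for
  A → A α₁ | ... | A α_m | β₁ | ... | β_n
is
  A  → β₁ A' | ... | β_n A'
  A' → α₁ A' | ... | α_m A' | ε

F → T b becomes F → T b F'
F → F b ( becomes F' → b ( F'
F → F ( + becomes F' → ( + F'
Add F' → ε

Productions for other non-terminals are unchanged:
  T → b +
  T → + T

Resulting grammar:
F → T b F'
F' → b ( F'
F' → ( + F'
F' → ε
T → b +
T → + T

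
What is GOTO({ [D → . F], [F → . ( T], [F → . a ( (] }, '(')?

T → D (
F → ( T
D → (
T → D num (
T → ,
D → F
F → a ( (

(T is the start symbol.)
GOTO(I, '(') = CLOSURE({ [A → αX.β] : [A → α.Xβ] ∈ I, X = '(' })

Items with dot before '(', with the dot advanced:
  [F → . ( T] → [F → ( . T]
Closure of the advanced items:
  [F → ( . T] has the dot before T: add [T → . D (], [T → . D num (], [T → . ,]
  [T → . D (] has the dot before D: add [D → . (], [D → . F]
  [D → . F] has the dot before F: add [F → . ( T], [F → . a ( (]

GOTO = { [D → . (], [D → . F], [F → ( . T], [F → . ( T], [F → . a ( (], [T → . ,], [T → . D (], [T → . D num (] }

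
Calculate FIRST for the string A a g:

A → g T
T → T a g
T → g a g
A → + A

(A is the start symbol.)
FIRST sets of the non-terminals involved (from the grammar, by fixed-point iteration):
  FIRST(A) = { '+', 'g' }

To compute FIRST(A a g), process the symbols left to right:
Symbol A is a non-terminal. Add FIRST(A) \ {ε} = { '+', 'g' }
A is not nullable (ε ∉ FIRST(A)), so stop here.
FIRST(A a g) = { '+', 'g' }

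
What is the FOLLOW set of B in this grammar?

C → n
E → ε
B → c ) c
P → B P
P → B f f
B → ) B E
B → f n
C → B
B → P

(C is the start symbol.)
{ $, ')', 'c', 'f' }

In P → B P: B is followed by P, add FIRST(P) \ {ε} = { ')', 'c', 'f' }
In P → B f f: B is followed by f f, add FIRST(f f) \ {ε} = { 'f' }
In B → ) B E: B is followed by E, add FIRST(E) \ {ε} = { }
  E is nullable, so FOLLOW(B) is also included — that is the set being defined, nothing new
In C → B: B is at the end, add FOLLOW(C)

The FOLLOW sets referred to above (computed the same way, to a fixed point):
  FOLLOW(C) = { $ }

Taking the union: FOLLOW(B) = { $, ')', 'c', 'f' }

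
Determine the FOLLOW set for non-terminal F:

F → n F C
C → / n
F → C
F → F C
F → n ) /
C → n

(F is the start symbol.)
To compute FOLLOW(F), find every occurrence of F on a right-hand side N → α F β: add FIRST(β) \ {ε}, and if β is empty or nullable also add FOLLOW(N). Iterate to a fixed point.

F is the start symbol, so $ ∈ FOLLOW(F).
In F → n F C: F is followed by C, add FIRST(C) \ {ε} = { '/', 'n' }
In F → F C: F is followed by C, add FIRST(C) \ {ε} = { '/', 'n' }

Taking the union: FOLLOW(F) = { $, '/', 'n' }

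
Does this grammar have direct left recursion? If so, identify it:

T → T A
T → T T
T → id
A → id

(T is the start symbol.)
Yes, T is left-recursive

Direct left recursion occurs when N → N α for some non-terminal N (the right-hand side begins with the left-hand side itself).

T → T A: LEFT RECURSIVE (starts with T)
T → T T: LEFT RECURSIVE (starts with T)
T → id: starts with id
A → id: starts with id

The grammar has direct left recursion on: T.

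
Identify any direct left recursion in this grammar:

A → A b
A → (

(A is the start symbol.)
A → A b: LEFT RECURSIVE (starts with A)
A → (: starts with '('

The grammar has direct left recursion on: A.

Answer: Yes, A is left-recursive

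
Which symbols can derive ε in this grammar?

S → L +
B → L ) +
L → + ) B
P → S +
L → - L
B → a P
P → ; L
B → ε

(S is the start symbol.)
{ 'B' }

ε-productions: B → ε
So B is immediately nullable.
No further non-terminal can be added: every production for the remaining non-terminals contains a terminal or a non-nullable non-terminal.
Nullable = { 'B' }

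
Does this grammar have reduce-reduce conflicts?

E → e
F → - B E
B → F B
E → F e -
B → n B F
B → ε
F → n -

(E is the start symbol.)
A reduce-reduce conflict occurs when an LR(0) state has two complete items [A → α .] and [B → β .] — both call for a reduction, and with no lookahead the parser cannot choose between them.

Augment with E' → E and build the canonical LR(0) collection (I0 = CLOSURE({[E' → . E]}), then GOTO on every symbol after a dot until no new states appear). It has 17 states:
  I0: { [E → . F e -], [E → . e], [E' → . E], [F → . - B E], [F → . n -] }  — shift
  I1: { [B → . F B], [B → . n B F], [B → .], [F → - . B E], [F → . - B E], [F → . n -] }  — shift, reduce
  I2: { [E' → E .] }  — accept
  I3: { [E → F . e -] }  — shift
  I4: { [E → e .] }  — reduce
  I5: { [F → n . -] }  — shift
  I6: { [F → n - .] }  — reduce
  I7: { [E → F e . -] }  — shift
  I8: { [E → F e - .] }  — reduce
  I9: { [E → . F e -], [E → . e], [F → - B . E], [F → . - B E], [F → . n -] }  — shift
  I10: { [B → . F B], [B → . n B F], [B → .], [B → F . B], [F → . - B E], [F → . n -] }  — shift, reduce
  I11: { [B → . F B], [B → . n B F], [B → .], [B → n . B F], [F → . - B E], [F → . n -], [F → n . -] }  — shift, reduce
  I12: { [B → . F B], [B → . n B F], [B → .], [F → - . B E], [F → . - B E], [F → . n -], [F → n - .] }  — shift, 2 reduces
  I13: { [B → n B . F], [F → . - B E], [F → . n -] }  — shift
  I14: { [B → n B F .] }  — reduce
  I15: { [B → F B .] }  — reduce
  I16: { [F → - B E .] }  — reduce

I12 contains complete items [B → .], [F → n - .] — reduce-reduce conflict.

Answer: Yes — I12: [B → .] vs [F → n - .]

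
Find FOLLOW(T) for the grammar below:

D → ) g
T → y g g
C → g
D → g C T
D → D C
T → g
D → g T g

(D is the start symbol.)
To compute FOLLOW(T), find every occurrence of T on a right-hand side N → α T β: add FIRST(β) \ {ε}, and if β is empty or nullable also add FOLLOW(N). Iterate to a fixed point.

In D → g C T: T is at the end, add FOLLOW(D)
In D → g T g: T is followed by g, add FIRST(g) \ {ε} = { 'g' }

The FOLLOW sets referred to above (computed the same way, to a fixed point):
  FOLLOW(D) = { $, 'g' }

Taking the union: FOLLOW(T) = { $, 'g' }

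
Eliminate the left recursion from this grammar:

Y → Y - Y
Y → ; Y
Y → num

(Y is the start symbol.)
Y → ; Y Y'
Y → num Y'
Y' → - Y Y'
Y' → ε

Y is directly left-recursive. The standard transformation for
  A → A α₁ | ... | A α_m | β₁ | ... | β_n
is
  A  → β₁ A' | ... | β_n A'
  A' → α₁ A' | ... | α_m A' | ε

Y → ; Y becomes Y → ; Y Y'
Y → num becomes Y → num Y'
Y → Y - Y becomes Y' → - Y Y'
Add Y' → ε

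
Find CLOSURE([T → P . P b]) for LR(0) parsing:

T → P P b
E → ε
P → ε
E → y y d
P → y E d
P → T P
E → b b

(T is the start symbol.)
{ [P → . T P], [P → . y E d], [P → .], [T → . P P b], [T → P . P b] }

Start with: [T → P . P b]
  [T → P . P b] has the dot before P: add [P → .], [P → . y E d], [P → . T P]
  [P → . T P] has the dot before T: add [T → . P P b]
No further items can be added.

CLOSURE = { [P → . T P], [P → . y E d], [P → .], [T → . P P b], [T → P . P b] }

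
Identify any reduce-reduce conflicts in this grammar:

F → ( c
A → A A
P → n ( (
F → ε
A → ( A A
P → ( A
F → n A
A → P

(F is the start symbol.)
Yes — I12: [A → ( A A .] vs [A → A A .]

Augment with F' → F and build the canonical LR(0) collection (I0 = CLOSURE({[F' → . F]}), then GOTO on every symbol after a dot until no new states appear). It has 14 states:
  I0: { [F → . ( c], [F → . n A], [F → .], [F' → . F] }  — shift, reduce
  I1: { [F → ( . c] }  — shift
  I2: { [F' → F .] }  — accept
  I3: { [A → . ( A A], [A → . A A], [A → . P], [F → n . A], [P → . ( A], [P → . n ( (] }  — shift
  I4: { [A → ( . A A], [A → . ( A A], [A → . A A], [A → . P], [P → ( . A], [P → . ( A], [P → . n ( (] }  — shift
  I5: { [A → . ( A A], [A → . A A], [A → . P], [A → A . A], [F → n A .], [P → . ( A], [P → . n ( (] }  — shift, reduce
  I6: { [A → P .] }  — reduce
  I7: { [P → n . ( (] }  — shift
  I8: { [P → n ( . (] }  — shift
  I9: { [P → n ( ( .] }  — reduce
  I10: { [A → . ( A A], [A → . A A], [A → . P], [A → A . A], [A → A A .], [P → . ( A], [P → . n ( (] }  — shift, reduce
  I11: { [A → ( A . A], [A → . ( A A], [A → . A A], [A → . P], [A → A . A], [P → ( A .], [P → . ( A], [P → . n ( (] }  — shift, reduce
  I12: { [A → ( A A .], [A → . ( A A], [A → . A A], [A → . P], [A → A . A], [A → A A .], [P → . ( A], [P → . n ( (] }  — shift, 2 reduces
  I13: { [F → ( c .] }  — reduce

I12 contains complete items [A → ( A A .], [A → A A .] — reduce-reduce conflict.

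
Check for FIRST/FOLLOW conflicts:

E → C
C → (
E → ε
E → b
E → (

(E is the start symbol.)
No FIRST/FOLLOW conflicts.

A FIRST/FOLLOW conflict occurs when a non-terminal N has a nullable alternative N → β (β ⇒* ε) and another alternative N → α with FIRST(α) ∩ FOLLOW(N) ≠ ∅: on such a lookahead the parser cannot decide between expanding α and letting N vanish via β.

Nullable non-terminals: E.
FIRST sets used below: FIRST(C) = { '(' }

E: nullable alternative(s) E → ε; FOLLOW(E) = { $ }
  E → C: FIRST \ {ε} = { '(' } — disjoint from FOLLOW(E)
  E → ε: FIRST \ {ε} = { } — this is the only nullable alternative, skip
  E → b: FIRST \ {ε} = { 'b' } — disjoint from FOLLOW(E)
  E → (: FIRST \ {ε} = { '(' } — disjoint from FOLLOW(E)

C has no nullable alternative, so no FIRST/FOLLOW check is needed there.

No FIRST/FOLLOW conflicts found.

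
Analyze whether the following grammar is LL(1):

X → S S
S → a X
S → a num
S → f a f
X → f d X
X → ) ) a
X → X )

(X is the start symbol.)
A grammar is LL(1) if for each non-terminal N with multiple productions, the predict sets of those productions are pairwise disjoint, where PREDICT(N → α) = (FIRST(α) \ {ε}) ∪ (FOLLOW(N) if α ⇒* ε).

Relevant sets:
  FIRST(S) = { 'a', 'f' }
  FIRST(X) = { ')', 'a', 'f' }

For X:
  PREDICT(X → S S) = { 'a', 'f' }
  PREDICT(X → f d X) = { 'f' }
  PREDICT(X → ')' ')' a) = { ')' }
  PREDICT(X → X ')') = { ')', 'a', 'f' }
For S:
  PREDICT(S → a X) = { 'a' }
  PREDICT(S → a num) = { 'a' }
  PREDICT(S → f a f) = { 'f' }

Conflict found: Predict set conflict for X: { 'f' }
The grammar is NOT LL(1).

Answer: No. Predict set conflict for X: { 'f' }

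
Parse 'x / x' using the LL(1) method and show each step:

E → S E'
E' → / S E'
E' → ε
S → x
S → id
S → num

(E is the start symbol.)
LL(1) parsing maintains a stack (initially the start symbol over $) and the input. At each step: if the stack top is a terminal, match it against the current input token; if it is a non-terminal N, replace it with the RHS of M[N, lookahead] (the unique production whose predict set contains the lookahead).

Stack is shown with the top on the left.

Stack     Input    Action
-------------------------
E $       x / x $  output E → S E'
S E' $    x / x $  output S → x
x E' $    x / x $  match 'x'
E' $      / x $    output E' → / S E'
/ S E' $  / x $    match '/'
S E' $    x $      output S → x
x E' $    x $      match 'x'
E' $      $        output E' → ε
$         $        accept

The string is accepted.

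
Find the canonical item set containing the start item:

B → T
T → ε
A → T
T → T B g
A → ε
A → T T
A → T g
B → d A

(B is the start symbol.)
{ [B → . T], [B → . d A], [B' → . B], [T → . T B g], [T → .] }

First, augment the grammar with B' → B
I₀ = CLOSURE({ [B' → . B] }):
  [B' → . B] has the dot before B: add [B → . T], [B → . d A]
  [B → . T] has the dot before T: add [T → .], [T → . T B g]
No further items can be added.

I₀ = { [B → . T], [B → . d A], [B' → . B], [T → . T B g], [T → .] }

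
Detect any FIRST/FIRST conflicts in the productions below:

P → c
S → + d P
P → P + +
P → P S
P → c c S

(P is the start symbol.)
Yes. P → c / P → P '+' '+' on { 'c' }; P → c / P → P S on { 'c' }; P → c / P → c c S on { 'c' }; P → P '+' '+' / P → P S on { 'c' }; P → P '+' '+' / P → c c S on { 'c' }; P → P S / P → c c S on { 'c' }

A FIRST/FIRST conflict occurs when two productions N → α and N → β for the same non-terminal have FIRST(α) ∩ FIRST(β) ≠ ∅ (with ε ∈ FIRST of a nullable right-hand side, so two nullable alternatives also conflict).

FIRST sets of the non-terminals at (or reachable through a nullable prefix from) the front of some alternative:
  FIRST(P) = { 'c' }

Productions for P:
  P → c: FIRST = { 'c' }
  P → P + +: FIRST = { 'c' }
  P → P S: FIRST = { 'c' }
  P → c c S: FIRST = { 'c' }
S has only one production, so no FIRST/FIRST conflict is possible there.

Conflict for P: P → c and P → P + +
  Overlap: { 'c' }
Conflict for P: P → c and P → P S
  Overlap: { 'c' }
Conflict for P: P → c and P → c c S
  Overlap: { 'c' }
Conflict for P: P → P + + and P → P S
  Overlap: { 'c' }
Conflict for P: P → P + + and P → c c S
  Overlap: { 'c' }
Conflict for P: P → P S and P → c c S
  Overlap: { 'c' }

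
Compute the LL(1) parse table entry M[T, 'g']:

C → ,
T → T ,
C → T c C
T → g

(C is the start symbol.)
T → T ,, T → g

To find M[T, 'g'], we find productions for T where 'g' is in the predict set (PREDICT(N → α) = (FIRST(α) \ {ε}) ∪ (FOLLOW(N) if α ⇒* ε)).

Relevant sets:
  FIRST(T) = { 'g' }

T → T ,: PREDICT = { 'g' }
  'g' is in predict set, so this production goes in M[T, 'g']
T → g: PREDICT = { 'g' }
  'g' is in predict set, so this production goes in M[T, 'g']

M[T, 'g'] = T → T ,, T → g  (a multiply-defined cell — the grammar is not LL(1))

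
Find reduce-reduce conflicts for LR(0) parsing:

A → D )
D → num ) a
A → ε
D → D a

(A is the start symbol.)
A reduce-reduce conflict occurs when an LR(0) state has two complete items [A → α .] and [B → β .] — both call for a reduction, and with no lookahead the parser cannot choose between them.

Augment with A' → A and build the canonical LR(0) collection (I0 = CLOSURE({[A' → . A]}), then GOTO on every symbol after a dot until no new states appear). It has 8 states:
  I0: { [A → . D )], [A → .], [A' → . A], [D → . D a], [D → . num ) a] }  — shift, reduce
  I1: { [A' → A .] }  — accept
  I2: { [A → D . )], [D → D . a] }  — shift
  I3: { [D → num . ) a] }  — shift
  I4: { [D → num ) . a] }  — shift
  I5: { [D → num ) a .] }  — reduce
  I6: { [A → D ) .] }  — reduce
  I7: { [D → D a .] }  — reduce

No state contains more than one complete item.

Answer: No reduce-reduce conflicts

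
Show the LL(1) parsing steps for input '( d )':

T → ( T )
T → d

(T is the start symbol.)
LL(1) parsing maintains a stack (initially the start symbol over $) and the input. At each step: if the stack top is a terminal, match it against the current input token; if it is a non-terminal N, replace it with the RHS of M[N, lookahead] (the unique production whose predict set contains the lookahead).

Stack is shown with the top on the left.

Stack    Input    Action
------------------------
T $      ( d ) $  output T → ( T )
( T ) $  ( d ) $  match '('
T ) $    d ) $    output T → d
d ) $    d ) $    match 'd'
) $      ) $      match ')'
$        $        accept

The string is accepted.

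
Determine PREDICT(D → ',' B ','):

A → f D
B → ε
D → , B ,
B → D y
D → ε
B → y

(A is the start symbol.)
{ ',' }

PREDICT(D → ',' B ',') = (FIRST(RHS) \ {ε}) ∪ (FOLLOW(D) if ε ∈ FIRST(RHS), i.e. RHS ⇒* ε)
FIRST(',' B ',') = { ',' }
ε ∉ FIRST(',' B ','), so FOLLOW(D) is not added.
PREDICT(D → ',' B ',') = { ',' }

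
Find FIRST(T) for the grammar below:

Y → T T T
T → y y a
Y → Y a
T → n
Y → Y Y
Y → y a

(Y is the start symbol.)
To compute FIRST(T), examine every production with T on the left-hand side, reading each right-hand side left to right until a non-nullable symbol is reached.

From T → y y a:
  - y is a terminal: add 'y' and stop
From T → n:
  - n is a terminal: add 'n' and stop

Collecting: FIRST(T) = { 'n', 'y' }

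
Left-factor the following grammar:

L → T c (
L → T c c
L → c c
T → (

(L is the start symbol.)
Left-factoring transforms A → αβ₁ | αβ₂ into A → αA' and A' → β₁ | β₂
(α is the longest common prefix among the alternatives). Repeat until
no nonterminal has two alternatives with a common prefix.

Round 1: L has alternatives sharing prefix 'T c'. Introduce L': L → T c L'
  Add: L' → (
  Add: L' → c

No remaining common prefixes — done.

Resulting grammar:
L → T c L'
L' → (
L' → c
L → c c
T → (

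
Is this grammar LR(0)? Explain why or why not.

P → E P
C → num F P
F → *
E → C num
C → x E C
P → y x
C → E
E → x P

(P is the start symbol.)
No. Shift-reduce conflict between [C → E .] and [C → . num F P]

A grammar is LR(0) if no state in the canonical LR(0) collection has:
  - both a shift item (dot before a terminal) and a complete item (shift-reduce conflict), or
  - two or more complete items (reduce-reduce conflict; the accept item [P' → P .] counts as a complete item here).

Augment with P' → P and build the canonical LR(0) collection (I0 = CLOSURE({[P' → . P]}), then GOTO on every symbol after a dot until no new states appear). It has 16 states:
  I0: { [C → . E], [C → . num F P], [C → . x E C], [E → . C num], [E → . x P], [P → . E P], [P → . y x], [P' → . P] }  — shift
  I1: { [E → C . num] }  — shift
  I2: { [C → . E], [C → . num F P], [C → . x E C], [C → E .], [E → . C num], [E → . x P], [P → . E P], [P → . y x], [P → E . P] }  — shift, reduce
  I3: { [P' → P .] }  — accept
  I4: { [C → num . F P], [F → . *] }  — shift
  I5: { [C → . E], [C → . num F P], [C → . x E C], [C → x . E C], [E → . C num], [E → . x P], [E → x . P], [P → . E P], [P → . y x] }  — shift
  I6: { [P → y . x] }  — shift
  I7: { [P → y x .] }  — reduce
  I8: { [C → . E], [C → . num F P], [C → . x E C], [C → E .], [C → x E . C], [E → . C num], [E → . x P], [P → . E P], [P → . y x], [P → E . P] }  — shift, reduce
  I9: { [E → x P .] }  — reduce
  I10: { [C → x E C .], [E → C . num] }  — shift, reduce
  I11: { [P → E P .] }  — reduce
  I12: { [E → C num .] }  — reduce
  I13: { [F → * .] }  — reduce
  I14: { [C → . E], [C → . num F P], [C → . x E C], [C → num F . P], [E → . C num], [E → . x P], [P → . E P], [P → . y x] }  — shift
  I15: { [C → num F P .] }  — reduce

Conflict in state I2:
  Shift-reduce conflict between [C → E .] and [C → . num F P]
So the grammar is NOT LR(0).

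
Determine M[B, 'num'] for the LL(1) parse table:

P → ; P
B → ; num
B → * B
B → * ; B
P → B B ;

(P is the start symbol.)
Empty (error entry)

To find M[B, 'num'], we find productions for B where 'num' is in the predict set (PREDICT(N → α) = (FIRST(α) \ {ε}) ∪ (FOLLOW(N) if α ⇒* ε)).

B → ; num: PREDICT = { ';' }
B → * B: PREDICT = { '*' }
B → * ; B: PREDICT = { '*' }

M[B, 'num'] is empty (no production applies)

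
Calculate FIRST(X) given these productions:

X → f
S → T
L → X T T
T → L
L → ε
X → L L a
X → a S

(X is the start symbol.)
{ 'a', 'f' }

To compute FIRST(X), examine every production with X on the left-hand side, reading each right-hand side left to right until a non-nullable symbol is reached.

FIRST sets of the other non-terminals involved (by the same procedure, iterated to a fixed point):
  FIRST(L) = { 'a', 'f', ε }

From X → f:
  - f is a terminal: add 'f' and stop
From X → L L a:
  - L is a non-terminal: add FIRST(L) \ {ε} = { 'a', 'f' }
    L is nullable, so continue to the next symbol
  - L is a non-terminal: add FIRST(L) \ {ε} = { 'a', 'f' }
    L is nullable, so continue to the next symbol
  - a is a terminal: add 'a' and stop
From X → a S:
  - a is a terminal: add 'a' and stop

Collecting: FIRST(X) = { 'a', 'f' }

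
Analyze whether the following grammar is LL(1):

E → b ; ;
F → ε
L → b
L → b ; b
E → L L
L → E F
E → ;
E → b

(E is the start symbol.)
A grammar is LL(1) if for each non-terminal N with multiple productions, the predict sets of those productions are pairwise disjoint, where PREDICT(N → α) = (FIRST(α) \ {ε}) ∪ (FOLLOW(N) if α ⇒* ε).

Relevant sets:
  FIRST(L) = { ';', 'b' }
  FIRST(E) = { ';', 'b' }

For E:
  PREDICT(E → b ';' ';') = { 'b' }
  PREDICT(E → L L) = { ';', 'b' }
  PREDICT(E → ';') = { ';' }
  PREDICT(E → b) = { 'b' }
For L:
  PREDICT(L → b) = { 'b' }
  PREDICT(L → b ';' b) = { 'b' }
  PREDICT(L → E F) = { ';', 'b' }
F has a single production, so nothing to check there.

Conflict found: Predict set conflict for E: { 'b' }
The grammar is NOT LL(1).

Answer: No. Predict set conflict for E: { 'b' }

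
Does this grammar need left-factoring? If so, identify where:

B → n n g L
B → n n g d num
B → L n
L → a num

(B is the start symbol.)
Yes, B has productions with common prefix 'n n g'

Left-factoring is needed when two productions for the same non-terminal
share a common prefix on the right-hand side.

Productions for B:
  B → n n g L
  B → n n g d num
  B → L n

Found common prefix 'n n g' in productions for B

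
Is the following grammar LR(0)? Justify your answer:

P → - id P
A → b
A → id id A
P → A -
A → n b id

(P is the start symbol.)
A grammar is LR(0) if no state in the canonical LR(0) collection has:
  - both a shift item (dot before a terminal) and a complete item (shift-reduce conflict), or
  - two or more complete items (reduce-reduce conflict; the accept item [P' → P .] counts as a complete item here).

Augment with P' → P and build the canonical LR(0) collection (I0 = CLOSURE({[P' → . P]}), then GOTO on every symbol after a dot until no new states appear). It has 14 states:
  I0: { [A → . b], [A → . id id A], [A → . n b id], [P → . - id P], [P → . A -], [P' → . P] }  — shift
  I1: { [P → - . id P] }  — shift
  I2: { [P → A . -] }  — shift
  I3: { [P' → P .] }  — accept
  I4: { [A → b .] }  — reduce
  I5: { [A → id . id A] }  — shift
  I6: { [A → n . b id] }  — shift
  I7: { [A → n b . id] }  — shift
  I8: { [A → n b id .] }  — reduce
  I9: { [A → . b], [A → . id id A], [A → . n b id], [A → id id . A] }  — shift
  I10: { [A → id id A .] }  — reduce
  I11: { [P → A - .] }  — reduce
  I12: { [A → . b], [A → . id id A], [A → . n b id], [P → - id . P], [P → . - id P], [P → . A -] }  — shift
  I13: { [P → - id P .] }  — reduce

Every state is either a pure shift/goto state or contains exactly one complete item and nothing to shift — no conflicts. The grammar is LR(0).

Answer: Yes, the grammar is LR(0)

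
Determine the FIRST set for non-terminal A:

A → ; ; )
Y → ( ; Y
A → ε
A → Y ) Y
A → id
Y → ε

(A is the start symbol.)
{ '(', ')', ';', 'id', ε }

FIRST sets of the other non-terminals involved (by the same procedure, iterated to a fixed point):
  FIRST(Y) = { '(', ε }

From A → ; ; ):
  - ';' is a terminal: add ';' and stop
From A → ε:
  - ε-production, so ε ∈ FIRST(A)
From A → Y ) Y:
  - Y is a non-terminal: add FIRST(Y) \ {ε} = { '(' }
    Y is nullable, so continue to the next symbol
  - ')' is a terminal: add ')' and stop
From A → id:
  - id is a terminal: add 'id' and stop

Collecting: FIRST(A) = { '(', ')', ';', 'id', ε }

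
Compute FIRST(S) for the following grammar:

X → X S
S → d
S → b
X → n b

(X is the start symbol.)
{ 'b', 'd' }

To compute FIRST(S), examine every production with S on the left-hand side, reading each right-hand side left to right until a non-nullable symbol is reached.

From S → d:
  - d is a terminal: add 'd' and stop
From S → b:
  - b is a terminal: add 'b' and stop

Collecting: FIRST(S) = { 'b', 'd' }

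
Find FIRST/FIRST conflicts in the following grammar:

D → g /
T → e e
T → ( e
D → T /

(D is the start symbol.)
No FIRST/FIRST conflicts.

A FIRST/FIRST conflict occurs when two productions N → α and N → β for the same non-terminal have FIRST(α) ∩ FIRST(β) ≠ ∅ (with ε ∈ FIRST of a nullable right-hand side, so two nullable alternatives also conflict).

FIRST sets of the non-terminals at (or reachable through a nullable prefix from) the front of some alternative:
  FIRST(T) = { '(', 'e' }

Productions for D:
  D → g /: FIRST = { 'g' }
  D → T /: FIRST = { '(', 'e' }
Productions for T:
  T → e e: FIRST = { 'e' }
  T → ( e: FIRST = { '(' }

All alternatives of each non-terminal have pairwise disjoint FIRST sets.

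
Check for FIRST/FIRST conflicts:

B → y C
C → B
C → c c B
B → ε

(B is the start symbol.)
No FIRST/FIRST conflicts.

A FIRST/FIRST conflict occurs when two productions N → α and N → β for the same non-terminal have FIRST(α) ∩ FIRST(β) ≠ ∅ (with ε ∈ FIRST of a nullable right-hand side, so two nullable alternatives also conflict).

FIRST sets of the non-terminals at (or reachable through a nullable prefix from) the front of some alternative:
  FIRST(B) = { 'y', ε }

Productions for B:
  B → y C: FIRST = { 'y' }
  B → ε: FIRST = { ε }
Productions for C:
  C → B: FIRST = { 'y', ε }
  C → c c B: FIRST = { 'c' }

All alternatives of each non-terminal have pairwise disjoint FIRST sets.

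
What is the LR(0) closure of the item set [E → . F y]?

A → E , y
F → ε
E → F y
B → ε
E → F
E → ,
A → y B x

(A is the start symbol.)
To compute CLOSURE, for each item [A → α.Bβ] where B is a non-terminal, add [B → .γ] for all productions B → γ; repeat for the newly added items until nothing changes.

Start with: [E → . F y]
  [E → . F y] has the dot before F: add [F → .]
No further items can be added.

CLOSURE = { [E → . F y], [F → .] }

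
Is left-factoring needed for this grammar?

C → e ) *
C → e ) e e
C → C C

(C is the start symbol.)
Left-factoring is needed when two productions for the same non-terminal
share a common prefix on the right-hand side.

Productions for C:
  C → e ) *
  C → e ) e e
  C → C C

Found common prefix 'e )' in productions for C

Answer: Yes, C has productions with common prefix 'e )'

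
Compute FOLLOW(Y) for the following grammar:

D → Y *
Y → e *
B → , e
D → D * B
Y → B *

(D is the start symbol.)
{ '*' }

To compute FOLLOW(Y), find every occurrence of Y on a right-hand side N → α Y β: add FIRST(β) \ {ε}, and if β is empty or nullable also add FOLLOW(N). Iterate to a fixed point.

In D → Y *: Y is followed by '*', add FIRST('*') \ {ε} = { '*' }

Taking the union: FOLLOW(Y) = { '*' }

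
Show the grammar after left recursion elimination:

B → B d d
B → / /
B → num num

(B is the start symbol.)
B is directly left-recursive. The standard transformation for
  A → A α₁ | ... | A α_m | β₁ | ... | β_n
is
  A  → β₁ A' | ... | β_n A'
  A' → α₁ A' | ... | α_m A' | ε

B → / / becomes B → / / B'
B → num num becomes B → num num B'
B → B d d becomes B' → d d B'
Add B' → ε

Resulting grammar:
B → / / B'
B → num num B'
B' → d d B'
B' → ε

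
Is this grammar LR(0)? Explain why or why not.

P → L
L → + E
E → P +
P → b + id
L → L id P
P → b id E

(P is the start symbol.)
No. Shift-reduce conflict between [P → L .] and [L → L . id P]

A grammar is LR(0) if no state in the canonical LR(0) collection has:
  - both a shift item (dot before a terminal) and a complete item (shift-reduce conflict), or
  - two or more complete items (reduce-reduce conflict; the accept item [P' → P .] counts as a complete item here).

Augment with P' → P and build the canonical LR(0) collection (I0 = CLOSURE({[P' → . P]}), then GOTO on every symbol after a dot until no new states appear). It has 14 states:
  I0: { [L → . + E], [L → . L id P], [P → . L], [P → . b + id], [P → . b id E], [P' → . P] }  — shift
  I1: { [E → . P +], [L → + . E], [L → . + E], [L → . L id P], [P → . L], [P → . b + id], [P → . b id E] }  — shift
  I2: { [L → L . id P], [P → L .] }  — shift, reduce
  I3: { [P' → P .] }  — accept
  I4: { [P → b . + id], [P → b . id E] }  — shift
  I5: { [P → b + . id] }  — shift
  I6: { [E → . P +], [L → . + E], [L → . L id P], [P → . L], [P → . b + id], [P → . b id E], [P → b id . E] }  — shift
  I7: { [P → b id E .] }  — reduce
  I8: { [E → P . +] }  — shift
  I9: { [E → P + .] }  — reduce
  I10: { [P → b + id .] }  — reduce
  I11: { [L → . + E], [L → . L id P], [L → L id . P], [P → . L], [P → . b + id], [P → . b id E] }  — shift
  I12: { [L → L id P .] }  — reduce
  I13: { [L → + E .] }  — reduce

Conflict in state I2:
  Shift-reduce conflict between [P → L .] and [L → L . id P]
So the grammar is NOT LR(0).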